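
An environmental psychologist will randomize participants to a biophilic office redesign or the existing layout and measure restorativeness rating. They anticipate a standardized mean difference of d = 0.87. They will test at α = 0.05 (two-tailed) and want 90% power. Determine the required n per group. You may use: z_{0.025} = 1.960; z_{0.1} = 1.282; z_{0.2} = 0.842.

n = 28 per group

For two independent groups with equal n: n = 2·((z_{α/2} + z_β) / d)².
z_{α/2} + z_β = 1.960 + 1.282 = 3.242.
n = 2 × (3.242 / 0.87)² = 2 × 3.726² = 2 × 13.89 = 27.8.
Round up to the next whole participant.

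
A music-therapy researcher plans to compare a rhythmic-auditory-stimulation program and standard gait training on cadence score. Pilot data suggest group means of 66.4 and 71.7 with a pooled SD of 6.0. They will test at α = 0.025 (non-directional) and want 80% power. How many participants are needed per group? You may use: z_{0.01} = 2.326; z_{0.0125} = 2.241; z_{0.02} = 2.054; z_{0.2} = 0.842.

n = 25 per group

Cohen's d = |M₁ − M₂| / SD_pooled = |66.4 − 71.7| / 6.0 = 5.3 / 6.0 = 0.883.
For two independent groups with equal n: n = 2·((z_{α/2} + z_β) / d)².
z_{α/2} + z_β = 2.241 + 0.842 = 3.083.
n = 2 × (3.083 / 0.883)² = 2 × 3.492² = 2 × 12.19 = 24.4.
Round up to the next whole participant.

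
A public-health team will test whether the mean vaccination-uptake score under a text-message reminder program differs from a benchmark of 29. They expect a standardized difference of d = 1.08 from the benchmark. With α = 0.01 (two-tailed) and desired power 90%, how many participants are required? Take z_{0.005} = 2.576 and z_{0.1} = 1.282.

n = 13

For a one-sample test: n = ((z_{α/2} + z_β) / d)².
z_{α/2} + z_β = 2.576 + 1.282 = 3.858.
n = (3.858 / 1.08)² = 3.572² = 12.76.
Round up.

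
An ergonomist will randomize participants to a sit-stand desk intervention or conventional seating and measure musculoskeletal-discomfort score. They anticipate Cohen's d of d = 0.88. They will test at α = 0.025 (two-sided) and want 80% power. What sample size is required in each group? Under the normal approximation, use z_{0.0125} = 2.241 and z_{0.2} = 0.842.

n = 25 per group

For two independent groups with equal n: n = 2·((z_{α/2} + z_β) / d)².
z_{α/2} + z_β = 2.241 + 0.842 = 3.083.
n = 2 × (3.083 / 0.88)² = 2 × 3.503² = 2 × 12.27 = 24.5.
Round up to the next whole participant.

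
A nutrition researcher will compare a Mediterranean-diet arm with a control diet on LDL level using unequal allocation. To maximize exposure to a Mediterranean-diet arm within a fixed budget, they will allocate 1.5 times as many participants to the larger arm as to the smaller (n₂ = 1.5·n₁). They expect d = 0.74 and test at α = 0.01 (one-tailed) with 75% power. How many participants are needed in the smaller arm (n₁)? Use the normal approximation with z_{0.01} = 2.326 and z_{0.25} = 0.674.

n₁ = 28

With allocation ratio k = n₂/n₁ = 1.5, Var(x̄₁−x̄₂) = σ²(1/n₁ + 1/(k·n₁)) = σ²·(k+1)/(k·n₁).
So n₁ = (1 + 1/k)·((z_{α} + z_β)/d)² = 1.667 × (3.000/0.74)².
n₁ = 1.667 × 16.44 = 27.4.
Round up: n₁ = 28, giving n₂ = 1.5 × 28 = 42.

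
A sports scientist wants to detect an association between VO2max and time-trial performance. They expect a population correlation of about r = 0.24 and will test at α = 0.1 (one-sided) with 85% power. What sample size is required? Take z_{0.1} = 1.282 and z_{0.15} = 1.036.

n = 93

Fisher's z: C = ½·ln((1+r)/(1−r)) = ½·ln(1.6316) = 0.2448.
n = ((z_{α} + z_β)/C)² + 3.
(1.282 + 1.036) / 0.2448 = 2.318 / 0.2448 = 9.469.
n = 9.469² + 3 = 89.66 + 3 = 92.7.
Round up.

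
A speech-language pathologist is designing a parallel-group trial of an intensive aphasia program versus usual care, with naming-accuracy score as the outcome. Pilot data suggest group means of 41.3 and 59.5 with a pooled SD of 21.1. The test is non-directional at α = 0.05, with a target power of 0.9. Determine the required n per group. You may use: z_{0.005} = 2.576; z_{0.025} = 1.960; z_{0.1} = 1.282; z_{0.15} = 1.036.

Cohen's d = |M₁ − M₂| / SD_pooled = |41.3 − 59.5| / 21.1 = 18.2 / 21.1 = 0.863.
For two independent groups with equal n: n = 2·((z_{α/2} + z_β) / d)².
z_{α/2} + z_β = 1.960 + 1.282 = 3.242.
n = 2 × (3.242 / 0.863)² = 2 × 3.757² = 2 × 14.11 = 28.2.
Round up to the next whole participant.

n = 29 per group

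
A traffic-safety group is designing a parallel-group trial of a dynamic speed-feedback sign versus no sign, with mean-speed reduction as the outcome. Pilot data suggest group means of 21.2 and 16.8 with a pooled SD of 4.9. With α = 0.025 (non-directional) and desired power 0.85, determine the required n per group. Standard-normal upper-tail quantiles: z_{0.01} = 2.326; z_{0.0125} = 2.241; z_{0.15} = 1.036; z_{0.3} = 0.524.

n = 27 per group

Cohen's d = |M₁ − M₂| / SD_pooled = |21.2 − 16.8| / 4.9 = 4.4 / 4.9 = 0.898.
For two independent groups with equal n: n = 2·((z_{α/2} + z_β) / d)².
z_{α/2} + z_β = 2.241 + 1.036 = 3.277.
n = 2 × (3.277 / 0.898)² = 2 × 3.649² = 2 × 13.32 = 26.6.
Round up to the next whole participant.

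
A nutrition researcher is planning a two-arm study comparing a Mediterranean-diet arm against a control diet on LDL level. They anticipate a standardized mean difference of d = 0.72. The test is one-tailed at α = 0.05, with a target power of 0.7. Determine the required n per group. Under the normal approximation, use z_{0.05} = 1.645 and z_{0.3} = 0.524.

For two independent groups with equal n: n = 2·((z_{α} + z_β) / d)².
z_{α} + z_β = 1.645 + 0.524 = 2.169.
n = 2 × (2.169 / 0.72)² = 2 × 3.013² = 2 × 9.08 = 18.2.
Round up to the next whole participant.

n = 19 per group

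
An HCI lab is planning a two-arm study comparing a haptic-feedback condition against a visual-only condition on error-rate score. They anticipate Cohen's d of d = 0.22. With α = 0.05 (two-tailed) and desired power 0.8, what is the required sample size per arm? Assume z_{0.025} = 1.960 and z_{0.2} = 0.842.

For two independent groups with equal n: n = 2·((z_{α/2} + z_β) / d)².
z_{α/2} + z_β = 1.960 + 0.842 = 2.802.
n = 2 × (2.802 / 0.22)² = 2 × 12.736² = 2 × 162.21 = 324.4.
Round up to the next whole participant.

n = 325 per group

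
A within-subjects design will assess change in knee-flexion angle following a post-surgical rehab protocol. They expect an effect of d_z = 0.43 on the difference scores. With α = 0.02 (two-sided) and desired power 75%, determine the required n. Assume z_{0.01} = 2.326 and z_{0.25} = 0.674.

n = 49 pairs

For a paired (one-sample on differences) test: n = ((z_{α/2} + z_β) / d)².
z_{α/2} + z_β = 2.326 + 0.674 = 3.000.
n = (3.000 / 0.43)² = 6.977² = 48.67.
Round up.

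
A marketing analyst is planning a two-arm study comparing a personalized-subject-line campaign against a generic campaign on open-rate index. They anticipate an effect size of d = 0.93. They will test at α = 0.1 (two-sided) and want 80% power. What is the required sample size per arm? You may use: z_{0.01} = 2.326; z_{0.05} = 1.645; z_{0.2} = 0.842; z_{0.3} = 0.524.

n = 15 per group

For two independent groups with equal n: n = 2·((z_{α/2} + z_β) / d)².
z_{α/2} + z_β = 1.645 + 0.842 = 2.487.
n = 2 × (2.487 / 0.93)² = 2 × 2.674² = 2 × 7.15 = 14.3.
Round up to the next whole participant.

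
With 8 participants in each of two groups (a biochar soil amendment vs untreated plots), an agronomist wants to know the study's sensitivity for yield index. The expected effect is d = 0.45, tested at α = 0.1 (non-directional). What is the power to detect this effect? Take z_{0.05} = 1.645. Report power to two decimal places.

power ≈ 0.23

For two equal groups, power = Φ(d·√(n/2) − z_{α/2}).
d·√(n/2) = 0.45 × √(8/2) = 0.45 × 2.000 = 0.900.
z_β = 0.900 − 1.645 = -0.745.
Power = Φ(-0.745) = 0.228.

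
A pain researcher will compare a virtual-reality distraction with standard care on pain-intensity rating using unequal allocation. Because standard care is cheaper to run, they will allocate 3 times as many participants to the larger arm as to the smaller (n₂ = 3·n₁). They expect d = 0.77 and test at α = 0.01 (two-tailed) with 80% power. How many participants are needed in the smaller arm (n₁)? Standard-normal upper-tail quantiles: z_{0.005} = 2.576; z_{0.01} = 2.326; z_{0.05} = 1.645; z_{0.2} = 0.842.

n₁ = 27

With allocation ratio k = n₂/n₁ = 3, Var(x̄₁−x̄₂) = σ²(1/n₁ + 1/(k·n₁)) = σ²·(k+1)/(k·n₁).
So n₁ = (1 + 1/k)·((z_{α/2} + z_β)/d)² = 1.333 × (3.418/0.77)².
n₁ = 1.333 × 19.70 = 26.3.
Round up: n₁ = 27, giving n₂ = 3 × 27 = 81.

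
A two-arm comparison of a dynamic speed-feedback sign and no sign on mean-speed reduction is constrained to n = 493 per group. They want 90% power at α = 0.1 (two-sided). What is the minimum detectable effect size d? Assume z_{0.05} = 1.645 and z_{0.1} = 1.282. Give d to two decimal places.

d_min ≈ 0.19

For two independent groups of n = 493 each: d_min = (z_{α/2} + z_β)·√(2/n).
z-sum = 1.645 + 1.282 = 2.927.
d_min = 2.927 × √(2/493) = 2.927 × 0.0637 = 0.186.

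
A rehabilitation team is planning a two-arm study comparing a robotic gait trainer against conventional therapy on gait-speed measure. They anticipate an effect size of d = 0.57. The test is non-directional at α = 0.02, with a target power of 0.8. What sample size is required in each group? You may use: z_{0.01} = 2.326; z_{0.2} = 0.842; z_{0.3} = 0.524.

For two independent groups with equal n: n = 2·((z_{α/2} + z_β) / d)².
z_{α/2} + z_β = 2.326 + 0.842 = 3.168.
n = 2 × (3.168 / 0.57)² = 2 × 5.558² = 2 × 30.89 = 61.8.
Round up to the next whole participant.

n = 62 per group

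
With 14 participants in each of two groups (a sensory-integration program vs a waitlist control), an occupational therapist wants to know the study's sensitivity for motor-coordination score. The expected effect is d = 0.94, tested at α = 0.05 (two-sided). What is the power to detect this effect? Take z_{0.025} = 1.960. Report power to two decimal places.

power ≈ 0.70

For two equal groups, power = Φ(d·√(n/2) − z_{α/2}).
d·√(n/2) = 0.94 × √(14/2) = 0.94 × 2.646 = 2.487.
z_β = 2.487 − 1.960 = 0.527.
Power = Φ(0.527) = 0.701.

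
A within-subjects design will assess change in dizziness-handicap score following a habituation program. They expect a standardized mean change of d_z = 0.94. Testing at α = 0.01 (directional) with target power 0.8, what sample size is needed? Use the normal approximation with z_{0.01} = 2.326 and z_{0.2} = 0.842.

n = 12 pairs

For a paired (one-sample on differences) test: n = ((z_{α} + z_β) / d)².
z_{α} + z_β = 2.326 + 0.842 = 3.168.
n = (3.168 / 0.94)² = 3.370² = 11.36.
Round up.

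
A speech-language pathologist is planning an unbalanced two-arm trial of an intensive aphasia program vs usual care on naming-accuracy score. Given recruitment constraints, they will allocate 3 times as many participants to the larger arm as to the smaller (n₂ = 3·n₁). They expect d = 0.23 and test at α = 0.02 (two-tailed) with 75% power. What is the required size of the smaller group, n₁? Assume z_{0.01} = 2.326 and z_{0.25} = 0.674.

n₁ = 227

With allocation ratio k = n₂/n₁ = 3, Var(x̄₁−x̄₂) = σ²(1/n₁ + 1/(k·n₁)) = σ²·(k+1)/(k·n₁).
So n₁ = (1 + 1/k)·((z_{α/2} + z_β)/d)² = 1.333 × (3.000/0.23)².
n₁ = 1.333 × 170.13 = 226.8.
Round up: n₁ = 227, giving n₂ = 3 × 227 = 681.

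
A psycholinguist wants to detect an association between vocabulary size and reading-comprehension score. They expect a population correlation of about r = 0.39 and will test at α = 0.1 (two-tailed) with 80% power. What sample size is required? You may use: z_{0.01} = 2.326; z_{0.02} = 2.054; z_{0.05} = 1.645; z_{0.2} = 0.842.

n = 40

Fisher's z: C = ½·ln((1+r)/(1−r)) = ½·ln(2.2787) = 0.4118.
n = ((z_{α/2} + z_β)/C)² + 3.
(1.645 + 0.842) / 0.4118 = 2.487 / 0.4118 = 6.039.
n = 6.039² + 3 = 36.47 + 3 = 39.5.
Round up.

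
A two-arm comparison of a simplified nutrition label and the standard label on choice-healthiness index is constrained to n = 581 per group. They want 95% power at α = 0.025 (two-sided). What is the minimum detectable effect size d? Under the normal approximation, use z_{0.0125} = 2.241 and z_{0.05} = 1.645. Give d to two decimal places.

d_min ≈ 0.23

For two independent groups of n = 581 each: d_min = (z_{α/2} + z_β)·√(2/n).
z-sum = 2.241 + 1.645 = 3.886.
d_min = 3.886 × √(2/581) = 3.886 × 0.0587 = 0.228.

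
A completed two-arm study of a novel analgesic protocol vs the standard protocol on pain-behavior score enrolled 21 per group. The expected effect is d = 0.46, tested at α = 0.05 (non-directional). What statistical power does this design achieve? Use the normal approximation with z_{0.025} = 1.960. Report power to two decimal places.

power ≈ 0.32

For two equal groups, power = Φ(d·√(n/2) − z_{α/2}).
d·√(n/2) = 0.46 × √(21/2) = 0.46 × 3.240 = 1.491.
z_β = 1.491 − 1.960 = -0.469.
Power = Φ(-0.469) = 0.319.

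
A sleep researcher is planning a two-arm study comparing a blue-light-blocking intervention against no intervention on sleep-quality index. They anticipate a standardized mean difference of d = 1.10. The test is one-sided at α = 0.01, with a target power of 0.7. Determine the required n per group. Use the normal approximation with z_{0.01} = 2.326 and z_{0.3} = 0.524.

n = 14 per group

For two independent groups with equal n: n = 2·((z_{α} + z_β) / d)².
z_{α} + z_β = 2.326 + 0.524 = 2.850.
n = 2 × (2.850 / 1.10)² = 2 × 2.591² = 2 × 6.71 = 13.4.
Round up to the next whole participant.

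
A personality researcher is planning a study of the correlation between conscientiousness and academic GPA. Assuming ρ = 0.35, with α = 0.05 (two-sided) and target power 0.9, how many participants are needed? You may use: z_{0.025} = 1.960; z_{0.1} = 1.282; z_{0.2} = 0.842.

n = 82

Fisher's z: C = ½·ln((1+r)/(1−r)) = ½·ln(2.0769) = 0.3654.
n = ((z_{α/2} + z_β)/C)² + 3.
(1.960 + 1.282) / 0.3654 = 3.242 / 0.3654 = 8.872.
n = 8.872² + 3 = 78.72 + 3 = 81.7.
Round up.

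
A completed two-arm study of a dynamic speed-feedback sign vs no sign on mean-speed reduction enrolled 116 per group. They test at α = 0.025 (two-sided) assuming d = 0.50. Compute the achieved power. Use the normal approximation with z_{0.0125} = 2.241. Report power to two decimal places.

For two equal groups, power = Φ(d·√(n/2) − z_{α/2}).
d·√(n/2) = 0.50 × √(116/2) = 0.50 × 7.616 = 3.808.
z_β = 3.808 − 2.241 = 1.567.
Power = Φ(1.567) = 0.941.

power ≈ 0.94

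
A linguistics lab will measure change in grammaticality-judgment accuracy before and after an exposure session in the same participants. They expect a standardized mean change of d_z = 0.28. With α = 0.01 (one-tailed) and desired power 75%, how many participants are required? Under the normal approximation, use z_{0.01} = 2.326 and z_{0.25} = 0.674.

n = 115 pairs

For a paired (one-sample on differences) test: n = ((z_{α} + z_β) / d)².
z_{α} + z_β = 2.326 + 0.674 = 3.000.
n = (3.000 / 0.28)² = 10.714² = 114.80.
Round up.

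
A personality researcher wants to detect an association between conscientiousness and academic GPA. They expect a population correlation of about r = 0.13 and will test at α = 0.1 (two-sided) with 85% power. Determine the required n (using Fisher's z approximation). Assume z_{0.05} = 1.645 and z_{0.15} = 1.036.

Fisher's z: C = ½·ln((1+r)/(1−r)) = ½·ln(1.2989) = 0.1307.
n = ((z_{α/2} + z_β)/C)² + 3.
(1.645 + 1.036) / 0.1307 = 2.681 / 0.1307 = 20.513.
n = 20.513² + 3 = 420.77 + 3 = 423.8.
Round up.

n = 424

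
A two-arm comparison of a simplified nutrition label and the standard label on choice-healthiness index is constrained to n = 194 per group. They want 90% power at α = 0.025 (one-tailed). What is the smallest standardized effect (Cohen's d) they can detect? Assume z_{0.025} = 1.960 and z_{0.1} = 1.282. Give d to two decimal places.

For two independent groups of n = 194 each: d_min = (z_{α} + z_β)·√(2/n).
z-sum = 1.960 + 1.282 = 3.242.
d_min = 3.242 × √(2/194) = 3.242 × 0.1015 = 0.329.

d_min ≈ 0.33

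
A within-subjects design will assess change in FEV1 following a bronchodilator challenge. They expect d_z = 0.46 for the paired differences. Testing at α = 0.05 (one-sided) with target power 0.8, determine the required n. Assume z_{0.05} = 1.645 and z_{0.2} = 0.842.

For a paired (one-sample on differences) test: n = ((z_{α} + z_β) / d)².
z_{α} + z_β = 1.645 + 0.842 = 2.487.
n = (2.487 / 0.46)² = 5.407² = 29.23.
Round up.

n = 30 pairs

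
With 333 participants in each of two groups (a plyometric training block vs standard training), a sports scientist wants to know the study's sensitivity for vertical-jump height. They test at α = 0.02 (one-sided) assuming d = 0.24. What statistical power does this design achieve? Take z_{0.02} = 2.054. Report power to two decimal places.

For two equal groups, power = Φ(d·√(n/2) − z_{α}).
d·√(n/2) = 0.24 × √(333/2) = 0.24 × 12.903 = 3.097.
z_β = 3.097 − 2.054 = 1.043.
Power = Φ(1.043) = 0.851.

power ≈ 0.85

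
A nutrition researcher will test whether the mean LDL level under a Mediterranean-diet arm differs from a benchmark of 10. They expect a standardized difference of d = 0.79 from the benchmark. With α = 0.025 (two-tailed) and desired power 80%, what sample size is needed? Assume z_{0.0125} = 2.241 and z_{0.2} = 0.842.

For a one-sample test: n = ((z_{α/2} + z_β) / d)².
z_{α/2} + z_β = 2.241 + 0.842 = 3.083.
n = (3.083 / 0.79)² = 3.903² = 15.23.
Round up.

n = 16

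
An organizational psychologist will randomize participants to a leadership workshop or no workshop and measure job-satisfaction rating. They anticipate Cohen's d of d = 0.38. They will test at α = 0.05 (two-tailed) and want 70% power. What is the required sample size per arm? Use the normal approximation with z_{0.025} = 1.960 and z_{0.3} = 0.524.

n = 86 per group

For two independent groups with equal n: n = 2·((z_{α/2} + z_β) / d)².
z_{α/2} + z_β = 1.960 + 0.524 = 2.484.
n = 2 × (2.484 / 0.38)² = 2 × 6.537² = 2 × 42.73 = 85.5.
Round up to the next whole participant.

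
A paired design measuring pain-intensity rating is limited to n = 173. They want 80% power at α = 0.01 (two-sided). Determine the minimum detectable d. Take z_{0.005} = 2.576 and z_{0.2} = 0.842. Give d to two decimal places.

d_min ≈ 0.26

For a single sample (or paired design) of n = 173: d_min = (z_{α/2} + z_β)/√n.
z-sum = 2.576 + 0.842 = 3.418.
d_min = 3.418 / √173 = 3.418 / 13.153 = 0.260.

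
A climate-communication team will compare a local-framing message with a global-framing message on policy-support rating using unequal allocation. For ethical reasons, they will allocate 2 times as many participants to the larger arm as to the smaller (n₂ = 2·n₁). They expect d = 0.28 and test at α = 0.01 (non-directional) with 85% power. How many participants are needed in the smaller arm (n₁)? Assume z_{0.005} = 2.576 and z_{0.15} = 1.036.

n₁ = 250

With allocation ratio k = n₂/n₁ = 2, Var(x̄₁−x̄₂) = σ²(1/n₁ + 1/(k·n₁)) = σ²·(k+1)/(k·n₁).
So n₁ = (1 + 1/k)·((z_{α/2} + z_β)/d)² = 1.500 × (3.612/0.28)².
n₁ = 1.500 × 166.41 = 249.6.
Round up: n₁ = 250, giving n₂ = 2 × 250 = 500.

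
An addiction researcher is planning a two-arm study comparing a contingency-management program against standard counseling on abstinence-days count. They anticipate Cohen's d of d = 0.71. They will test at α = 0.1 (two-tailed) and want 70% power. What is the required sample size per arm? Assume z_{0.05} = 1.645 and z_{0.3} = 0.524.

n = 19 per group

For two independent groups with equal n: n = 2·((z_{α/2} + z_β) / d)².
z_{α/2} + z_β = 1.645 + 0.524 = 2.169.
n = 2 × (2.169 / 0.71)² = 2 × 3.055² = 2 × 9.33 = 18.7.
Round up to the next whole participant.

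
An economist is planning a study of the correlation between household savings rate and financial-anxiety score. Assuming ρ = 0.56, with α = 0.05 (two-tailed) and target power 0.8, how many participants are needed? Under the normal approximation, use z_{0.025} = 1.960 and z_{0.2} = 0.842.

Fisher's z: C = ½·ln((1+r)/(1−r)) = ½·ln(3.5455) = 0.6328.
n = ((z_{α/2} + z_β)/C)² + 3.
(1.960 + 0.842) / 0.6328 = 2.802 / 0.6328 = 4.428.
n = 4.428² + 3 = 19.61 + 3 = 22.6.
Round up.

n = 23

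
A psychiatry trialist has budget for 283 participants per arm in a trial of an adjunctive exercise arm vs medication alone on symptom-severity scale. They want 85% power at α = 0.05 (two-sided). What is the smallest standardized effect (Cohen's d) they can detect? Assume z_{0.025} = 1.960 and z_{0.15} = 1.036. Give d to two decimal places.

For two independent groups of n = 283 each: d_min = (z_{α/2} + z_β)·√(2/n).
z-sum = 1.960 + 1.036 = 2.996.
d_min = 2.996 × √(2/283) = 2.996 × 0.0841 = 0.252.

d_min ≈ 0.25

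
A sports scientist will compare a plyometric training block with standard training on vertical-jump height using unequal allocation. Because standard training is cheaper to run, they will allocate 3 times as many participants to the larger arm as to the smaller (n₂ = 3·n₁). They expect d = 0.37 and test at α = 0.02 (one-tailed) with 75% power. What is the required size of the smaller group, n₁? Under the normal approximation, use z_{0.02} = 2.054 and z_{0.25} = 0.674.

With allocation ratio k = n₂/n₁ = 3, Var(x̄₁−x̄₂) = σ²(1/n₁ + 1/(k·n₁)) = σ²·(k+1)/(k·n₁).
So n₁ = (1 + 1/k)·((z_{α} + z_β)/d)² = 1.333 × (2.728/0.37)².
n₁ = 1.333 × 54.36 = 72.5.
Round up: n₁ = 73, giving n₂ = 3 × 73 = 219.

n₁ = 73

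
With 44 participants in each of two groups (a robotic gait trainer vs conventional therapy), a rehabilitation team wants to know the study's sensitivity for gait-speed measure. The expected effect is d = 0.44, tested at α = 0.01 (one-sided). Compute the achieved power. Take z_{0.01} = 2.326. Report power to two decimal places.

For two equal groups, power = Φ(d·√(n/2) − z_{α}).
d·√(n/2) = 0.44 × √(44/2) = 0.44 × 4.690 = 2.064.
z_β = 2.064 − 2.326 = -0.262.
Power = Φ(-0.262) = 0.397.

power ≈ 0.40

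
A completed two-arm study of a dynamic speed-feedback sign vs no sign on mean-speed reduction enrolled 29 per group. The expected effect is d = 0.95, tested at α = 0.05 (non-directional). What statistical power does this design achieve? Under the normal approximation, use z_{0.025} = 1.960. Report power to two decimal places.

For two equal groups, power = Φ(d·√(n/2) − z_{α/2}).
d·√(n/2) = 0.95 × √(29/2) = 0.95 × 3.808 = 3.617.
z_β = 3.617 − 1.960 = 1.657.
Power = Φ(1.657) = 0.951.

power ≈ 0.95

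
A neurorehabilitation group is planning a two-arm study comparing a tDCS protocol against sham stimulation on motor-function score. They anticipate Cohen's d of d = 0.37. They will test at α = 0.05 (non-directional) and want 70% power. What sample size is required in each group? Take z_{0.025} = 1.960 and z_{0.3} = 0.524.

n = 91 per group

For two independent groups with equal n: n = 2·((z_{α/2} + z_β) / d)².
z_{α/2} + z_β = 1.960 + 0.524 = 2.484.
n = 2 × (2.484 / 0.37)² = 2 × 6.714² = 2 × 45.07 = 90.1.
Round up to the next whole participant.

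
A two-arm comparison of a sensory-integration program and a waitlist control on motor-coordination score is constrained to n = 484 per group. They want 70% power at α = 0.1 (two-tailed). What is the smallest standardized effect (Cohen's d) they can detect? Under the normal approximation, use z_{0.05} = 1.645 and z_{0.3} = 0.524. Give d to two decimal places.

For two independent groups of n = 484 each: d_min = (z_{α/2} + z_β)·√(2/n).
z-sum = 1.645 + 0.524 = 2.169.
d_min = 2.169 × √(2/484) = 2.169 × 0.0643 = 0.139.

d_min ≈ 0.14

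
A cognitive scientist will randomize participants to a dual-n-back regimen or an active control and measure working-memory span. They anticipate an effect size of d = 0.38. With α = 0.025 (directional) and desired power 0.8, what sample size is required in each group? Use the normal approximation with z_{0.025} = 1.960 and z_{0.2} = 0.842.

For two independent groups with equal n: n = 2·((z_{α} + z_β) / d)².
z_{α} + z_β = 1.960 + 0.842 = 2.802.
n = 2 × (2.802 / 0.38)² = 2 × 7.374² = 2 × 54.37 = 108.7.
Round up to the next whole participant.

n = 109 per group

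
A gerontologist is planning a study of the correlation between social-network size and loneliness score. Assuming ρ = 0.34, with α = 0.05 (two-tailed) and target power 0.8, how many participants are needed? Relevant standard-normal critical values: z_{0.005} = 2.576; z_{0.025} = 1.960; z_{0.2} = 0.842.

Fisher's z: C = ½·ln((1+r)/(1−r)) = ½·ln(2.0303) = 0.3541.
n = ((z_{α/2} + z_β)/C)² + 3.
(1.960 + 0.842) / 0.3541 = 2.802 / 0.3541 = 7.913.
n = 7.913² + 3 = 62.62 + 3 = 65.6.
Round up.

n = 66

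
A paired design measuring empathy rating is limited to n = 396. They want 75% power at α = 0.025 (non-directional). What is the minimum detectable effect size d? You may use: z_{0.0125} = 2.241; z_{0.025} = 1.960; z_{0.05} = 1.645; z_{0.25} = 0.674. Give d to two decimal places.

d_min ≈ 0.15

For a single sample (or paired design) of n = 396: d_min = (z_{α/2} + z_β)/√n.
z-sum = 2.241 + 0.674 = 2.915.
d_min = 2.915 / √396 = 2.915 / 19.900 = 0.146.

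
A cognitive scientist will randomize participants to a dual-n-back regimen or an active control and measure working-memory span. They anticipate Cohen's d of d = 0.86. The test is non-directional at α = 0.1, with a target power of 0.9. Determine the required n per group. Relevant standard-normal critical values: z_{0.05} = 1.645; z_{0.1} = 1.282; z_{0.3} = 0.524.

For two independent groups with equal n: n = 2·((z_{α/2} + z_β) / d)².
z_{α/2} + z_β = 1.645 + 1.282 = 2.927.
n = 2 × (2.927 / 0.86)² = 2 × 3.403² = 2 × 11.58 = 23.2.
Round up to the next whole participant.

n = 24 per group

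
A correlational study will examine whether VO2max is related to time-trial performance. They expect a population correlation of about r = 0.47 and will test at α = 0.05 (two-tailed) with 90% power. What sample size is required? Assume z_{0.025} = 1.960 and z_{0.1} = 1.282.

n = 44

Fisher's z: C = ½·ln((1+r)/(1−r)) = ½·ln(2.7736) = 0.5101.
n = ((z_{α/2} + z_β)/C)² + 3.
(1.960 + 1.282) / 0.5101 = 3.242 / 0.5101 = 6.356.
n = 6.356² + 3 = 40.39 + 3 = 43.4.
Round up.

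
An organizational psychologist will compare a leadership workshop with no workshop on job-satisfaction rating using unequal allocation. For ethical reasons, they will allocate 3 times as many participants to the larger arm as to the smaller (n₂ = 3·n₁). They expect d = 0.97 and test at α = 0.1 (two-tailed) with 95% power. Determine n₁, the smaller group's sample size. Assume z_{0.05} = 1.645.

With allocation ratio k = n₂/n₁ = 3, Var(x̄₁−x̄₂) = σ²(1/n₁ + 1/(k·n₁)) = σ²·(k+1)/(k·n₁).
So n₁ = (1 + 1/k)·((z_{α/2} + z_β)/d)² = 1.333 × (3.290/0.97)².
n₁ = 1.333 × 11.50 = 15.3.
Round up: n₁ = 16, giving n₂ = 3 × 16 = 48.

n₁ = 16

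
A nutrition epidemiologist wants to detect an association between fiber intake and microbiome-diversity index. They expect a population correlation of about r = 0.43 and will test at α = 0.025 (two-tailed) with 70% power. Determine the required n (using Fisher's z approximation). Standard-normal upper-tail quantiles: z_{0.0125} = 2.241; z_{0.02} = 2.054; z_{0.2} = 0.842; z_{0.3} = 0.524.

Fisher's z: C = ½·ln((1+r)/(1−r)) = ½·ln(2.5088) = 0.4599.
n = ((z_{α/2} + z_β)/C)² + 3.
(2.241 + 0.524) / 0.4599 = 2.765 / 0.4599 = 6.012.
n = 6.012² + 3 = 36.15 + 3 = 39.1.
Round up.

n = 40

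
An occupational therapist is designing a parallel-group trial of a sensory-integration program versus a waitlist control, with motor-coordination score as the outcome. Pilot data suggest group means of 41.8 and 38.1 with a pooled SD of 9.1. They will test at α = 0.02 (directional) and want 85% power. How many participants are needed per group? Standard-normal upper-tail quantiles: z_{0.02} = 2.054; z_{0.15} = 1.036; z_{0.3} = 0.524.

Cohen's d = |M₁ − M₂| / SD_pooled = |41.8 − 38.1| / 9.1 = 3.7 / 9.1 = 0.407.
For two independent groups with equal n: n = 2·((z_{α} + z_β) / d)².
z_{α} + z_β = 2.054 + 1.036 = 3.090.
n = 2 × (3.090 / 0.407)² = 2 × 7.592² = 2 × 57.64 = 115.3.
Round up to the next whole participant.

n = 116 per group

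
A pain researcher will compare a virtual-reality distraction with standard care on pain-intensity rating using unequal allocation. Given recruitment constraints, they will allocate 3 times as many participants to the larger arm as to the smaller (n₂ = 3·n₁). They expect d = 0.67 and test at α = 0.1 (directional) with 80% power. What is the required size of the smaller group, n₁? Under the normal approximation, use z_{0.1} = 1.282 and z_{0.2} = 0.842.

With allocation ratio k = n₂/n₁ = 3, Var(x̄₁−x̄₂) = σ²(1/n₁ + 1/(k·n₁)) = σ²·(k+1)/(k·n₁).
So n₁ = (1 + 1/k)·((z_{α} + z_β)/d)² = 1.333 × (2.124/0.67)².
n₁ = 1.333 × 10.05 = 13.4.
Round up: n₁ = 14, giving n₂ = 3 × 14 = 42.

n₁ = 14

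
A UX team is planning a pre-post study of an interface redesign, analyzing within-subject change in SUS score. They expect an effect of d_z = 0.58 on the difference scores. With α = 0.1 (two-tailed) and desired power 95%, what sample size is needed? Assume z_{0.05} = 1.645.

n = 33 pairs

For a paired (one-sample on differences) test: n = ((z_{α/2} + z_β) / d)².
z_{α/2} + z_β = 1.645 + 1.645 = 3.290.
n = (3.290 / 0.58)² = 5.672² = 32.18.
Round up.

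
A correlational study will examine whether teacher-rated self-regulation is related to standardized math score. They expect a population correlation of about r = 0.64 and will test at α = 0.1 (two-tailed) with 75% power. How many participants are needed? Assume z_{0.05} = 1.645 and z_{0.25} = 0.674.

Fisher's z: C = ½·ln((1+r)/(1−r)) = ½·ln(4.5556) = 0.7582.
n = ((z_{α/2} + z_β)/C)² + 3.
(1.645 + 0.674) / 0.7582 = 2.319 / 0.7582 = 3.059.
n = 3.059² + 3 = 9.35 + 3 = 12.4.
Round up.

n = 13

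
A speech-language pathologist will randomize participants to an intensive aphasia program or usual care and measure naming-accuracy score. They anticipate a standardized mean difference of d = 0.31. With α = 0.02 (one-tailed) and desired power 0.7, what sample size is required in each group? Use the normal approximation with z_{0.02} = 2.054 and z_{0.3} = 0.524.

n = 139 per group

For two independent groups with equal n: n = 2·((z_{α} + z_β) / d)².
z_{α} + z_β = 2.054 + 0.524 = 2.578.
n = 2 × (2.578 / 0.31)² = 2 × 8.316² = 2 × 69.16 = 138.3.
Round up to the next whole participant.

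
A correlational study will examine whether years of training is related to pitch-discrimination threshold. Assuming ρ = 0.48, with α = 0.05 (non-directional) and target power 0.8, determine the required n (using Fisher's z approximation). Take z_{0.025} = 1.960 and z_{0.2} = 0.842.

Fisher's z: C = ½·ln((1+r)/(1−r)) = ½·ln(2.8462) = 0.5230.
n = ((z_{α/2} + z_β)/C)² + 3.
(1.960 + 0.842) / 0.5230 = 2.802 / 0.5230 = 5.358.
n = 5.358² + 3 = 28.70 + 3 = 31.7.
Round up.

n = 32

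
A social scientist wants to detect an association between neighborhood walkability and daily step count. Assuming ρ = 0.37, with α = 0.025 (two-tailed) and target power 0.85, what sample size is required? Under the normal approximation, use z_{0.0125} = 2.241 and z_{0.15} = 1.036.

n = 75

Fisher's z: C = ½·ln((1+r)/(1−r)) = ½·ln(2.1746) = 0.3884.
n = ((z_{α/2} + z_β)/C)² + 3.
(2.241 + 1.036) / 0.3884 = 3.277 / 0.3884 = 8.437.
n = 8.437² + 3 = 71.19 + 3 = 74.2.
Round up.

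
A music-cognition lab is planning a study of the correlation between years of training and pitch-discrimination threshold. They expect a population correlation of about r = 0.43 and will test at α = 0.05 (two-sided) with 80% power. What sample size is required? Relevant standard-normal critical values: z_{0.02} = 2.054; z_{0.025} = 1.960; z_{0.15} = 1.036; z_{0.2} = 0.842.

n = 41

Fisher's z: C = ½·ln((1+r)/(1−r)) = ½·ln(2.5088) = 0.4599.
n = ((z_{α/2} + z_β)/C)² + 3.
(1.960 + 0.842) / 0.4599 = 2.802 / 0.4599 = 6.093.
n = 6.093² + 3 = 37.12 + 3 = 40.1.
Round up.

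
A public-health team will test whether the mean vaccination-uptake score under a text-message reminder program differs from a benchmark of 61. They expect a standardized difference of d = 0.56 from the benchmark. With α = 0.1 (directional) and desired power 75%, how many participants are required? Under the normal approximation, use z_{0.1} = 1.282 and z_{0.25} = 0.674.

n = 13

For a one-sample test: n = ((z_{α} + z_β) / d)².
z_{α} + z_β = 1.282 + 0.674 = 1.956.
n = (1.956 / 0.56)² = 3.493² = 12.20.
Round up.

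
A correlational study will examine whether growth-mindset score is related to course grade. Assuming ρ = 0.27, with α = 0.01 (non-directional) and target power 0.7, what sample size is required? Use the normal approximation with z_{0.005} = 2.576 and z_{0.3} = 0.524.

n = 129

Fisher's z: C = ½·ln((1+r)/(1−r)) = ½·ln(1.7397) = 0.2769.
n = ((z_{α/2} + z_β)/C)² + 3.
(2.576 + 0.524) / 0.2769 = 3.100 / 0.2769 = 11.195.
n = 11.195² + 3 = 125.34 + 3 = 128.3.
Round up.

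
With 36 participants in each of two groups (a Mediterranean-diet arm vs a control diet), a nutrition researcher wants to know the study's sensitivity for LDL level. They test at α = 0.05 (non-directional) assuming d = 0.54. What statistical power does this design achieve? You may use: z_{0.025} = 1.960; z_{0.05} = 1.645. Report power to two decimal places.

For two equal groups, power = Φ(d·√(n/2) − z_{α/2}).
d·√(n/2) = 0.54 × √(36/2) = 0.54 × 4.243 = 2.291.
z_β = 2.291 − 1.960 = 0.331.
Power = Φ(0.331) = 0.630.

power ≈ 0.63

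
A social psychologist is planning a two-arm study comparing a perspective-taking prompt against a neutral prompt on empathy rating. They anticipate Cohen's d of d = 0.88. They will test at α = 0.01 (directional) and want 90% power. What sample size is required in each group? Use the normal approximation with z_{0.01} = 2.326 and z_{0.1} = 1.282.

For two independent groups with equal n: n = 2·((z_{α} + z_β) / d)².
z_{α} + z_β = 2.326 + 1.282 = 3.608.
n = 2 × (3.608 / 0.88)² = 2 × 4.100² = 2 × 16.81 = 33.6.
Round up to the next whole participant.

n = 34 per group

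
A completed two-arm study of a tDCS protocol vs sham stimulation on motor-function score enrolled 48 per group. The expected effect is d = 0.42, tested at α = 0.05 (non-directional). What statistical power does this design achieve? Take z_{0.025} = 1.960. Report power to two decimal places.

power ≈ 0.54

For two equal groups, power = Φ(d·√(n/2) − z_{α/2}).
d·√(n/2) = 0.42 × √(48/2) = 0.42 × 4.899 = 2.058.
z_β = 2.058 − 1.960 = 0.098.
Power = Φ(0.098) = 0.539.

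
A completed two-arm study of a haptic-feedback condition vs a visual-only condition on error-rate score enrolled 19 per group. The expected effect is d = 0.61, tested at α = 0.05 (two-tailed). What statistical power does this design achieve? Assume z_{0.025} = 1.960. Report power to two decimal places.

For two equal groups, power = Φ(d·√(n/2) − z_{α/2}).
d·√(n/2) = 0.61 × √(19/2) = 0.61 × 3.082 = 1.880.
z_β = 1.880 − 1.960 = -0.080.
Power = Φ(-0.080) = 0.468.

power ≈ 0.47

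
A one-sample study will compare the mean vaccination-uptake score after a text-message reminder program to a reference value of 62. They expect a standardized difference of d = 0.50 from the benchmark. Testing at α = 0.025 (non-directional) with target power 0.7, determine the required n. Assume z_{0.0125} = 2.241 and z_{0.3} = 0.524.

n = 31

For a one-sample test: n = ((z_{α/2} + z_β) / d)².
z_{α/2} + z_β = 2.241 + 0.524 = 2.765.
n = (2.765 / 0.50)² = 5.530² = 30.58.
Round up.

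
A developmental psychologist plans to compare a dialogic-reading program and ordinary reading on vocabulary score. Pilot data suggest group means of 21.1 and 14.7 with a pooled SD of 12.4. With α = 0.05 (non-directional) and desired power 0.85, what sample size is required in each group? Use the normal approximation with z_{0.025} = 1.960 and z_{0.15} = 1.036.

n = 68 per group

Cohen's d = |M₁ − M₂| / SD_pooled = |21.1 − 14.7| / 12.4 = 6.4 / 12.4 = 0.516.
For two independent groups with equal n: n = 2·((z_{α/2} + z_β) / d)².
z_{α/2} + z_β = 1.960 + 1.036 = 2.996.
n = 2 × (2.996 / 0.516)² = 2 × 5.806² = 2 × 33.71 = 67.4.
Round up to the next whole participant.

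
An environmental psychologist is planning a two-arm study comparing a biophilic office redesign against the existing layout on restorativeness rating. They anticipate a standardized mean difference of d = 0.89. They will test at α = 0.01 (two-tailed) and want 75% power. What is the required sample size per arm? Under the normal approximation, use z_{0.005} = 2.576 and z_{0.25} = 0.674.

n = 27 per group

For two independent groups with equal n: n = 2·((z_{α/2} + z_β) / d)².
z_{α/2} + z_β = 2.576 + 0.674 = 3.250.
n = 2 × (3.250 / 0.89)² = 2 × 3.652² = 2 × 13.33 = 26.7.
Round up to the next whole participant.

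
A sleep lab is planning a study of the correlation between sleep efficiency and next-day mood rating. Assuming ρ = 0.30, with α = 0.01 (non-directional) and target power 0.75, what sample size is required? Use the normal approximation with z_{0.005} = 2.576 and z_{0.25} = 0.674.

n = 114

Fisher's z: C = ½·ln((1+r)/(1−r)) = ½·ln(1.8571) = 0.3095.
n = ((z_{α/2} + z_β)/C)² + 3.
(2.576 + 0.674) / 0.3095 = 3.250 / 0.3095 = 10.501.
n = 10.501² + 3 = 110.27 + 3 = 113.3.
Round up.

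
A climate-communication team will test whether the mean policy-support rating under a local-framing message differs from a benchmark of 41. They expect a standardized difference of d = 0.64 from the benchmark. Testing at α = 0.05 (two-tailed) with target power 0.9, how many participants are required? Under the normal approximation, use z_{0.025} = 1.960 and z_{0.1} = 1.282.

n = 26

For a one-sample test: n = ((z_{α/2} + z_β) / d)².
z_{α/2} + z_β = 1.960 + 1.282 = 3.242.
n = (3.242 / 0.64)² = 5.066² = 25.66.
Round up.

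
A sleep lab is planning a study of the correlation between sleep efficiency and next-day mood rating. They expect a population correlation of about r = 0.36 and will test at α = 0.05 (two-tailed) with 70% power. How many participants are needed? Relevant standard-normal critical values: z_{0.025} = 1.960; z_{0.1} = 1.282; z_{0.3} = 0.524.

Fisher's z: C = ½·ln((1+r)/(1−r)) = ½·ln(2.1250) = 0.3769.
n = ((z_{α/2} + z_β)/C)² + 3.
(1.960 + 0.524) / 0.3769 = 2.484 / 0.3769 = 6.591.
n = 6.591² + 3 = 43.44 + 3 = 46.4.
Round up.

n = 47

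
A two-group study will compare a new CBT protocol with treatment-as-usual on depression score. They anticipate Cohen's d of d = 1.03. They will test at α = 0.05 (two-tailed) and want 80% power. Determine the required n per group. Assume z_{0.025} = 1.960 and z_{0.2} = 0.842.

n = 15 per group

For two independent groups with equal n: n = 2·((z_{α/2} + z_β) / d)².
z_{α/2} + z_β = 1.960 + 0.842 = 2.802.
n = 2 × (2.802 / 1.03)² = 2 × 2.720² = 2 × 7.40 = 14.8.
Round up to the next whole participant.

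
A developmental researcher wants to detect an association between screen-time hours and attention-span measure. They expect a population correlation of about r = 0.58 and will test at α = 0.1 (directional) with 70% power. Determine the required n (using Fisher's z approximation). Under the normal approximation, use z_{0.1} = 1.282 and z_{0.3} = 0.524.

n = 11

Fisher's z: C = ½·ln((1+r)/(1−r)) = ½·ln(3.7619) = 0.6625.
n = ((z_{α} + z_β)/C)² + 3.
(1.282 + 0.524) / 0.6625 = 1.806 / 0.6625 = 2.726.
n = 2.726² + 3 = 7.43 + 3 = 10.4.
Round up.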